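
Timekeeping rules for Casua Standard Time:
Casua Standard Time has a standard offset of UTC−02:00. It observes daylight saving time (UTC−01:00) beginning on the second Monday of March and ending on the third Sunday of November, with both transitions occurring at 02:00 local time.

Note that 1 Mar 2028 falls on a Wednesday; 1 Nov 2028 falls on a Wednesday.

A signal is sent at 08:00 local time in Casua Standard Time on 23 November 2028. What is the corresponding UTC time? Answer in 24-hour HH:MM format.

10:00

1 March 2028 is a Wednesday, so the first Monday is March 6 and the second is March 13.
1 November 2028 is a Wednesday, so the first Sunday is November 5 and the third is November 19.
Daylight saving runs 13 March – 19 November; 23 November 2028 is outside that window, so Casua Standard Time is on standard time at UTC−02:00.
08:00 local + 2h = 10:00 UTC.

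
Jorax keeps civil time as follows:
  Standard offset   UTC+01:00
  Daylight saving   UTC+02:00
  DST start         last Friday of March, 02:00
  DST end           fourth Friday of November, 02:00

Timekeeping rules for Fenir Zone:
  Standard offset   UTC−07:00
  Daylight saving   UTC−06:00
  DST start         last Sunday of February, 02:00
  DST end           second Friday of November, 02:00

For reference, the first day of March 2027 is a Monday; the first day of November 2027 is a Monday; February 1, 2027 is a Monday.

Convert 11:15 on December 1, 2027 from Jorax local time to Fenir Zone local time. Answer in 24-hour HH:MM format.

03:15

1 March 2027 is a Monday, so Fridays fall on 5, 12, 19, 26; the last is March 26.
1 November 2027 is a Monday, so the first Friday is November 5 and the fourth is November 26.
December 1, 2027 does not fall between 26 March and 26 November, so daylight saving is not in effect and Jorax is at UTC+01:00.
11:15 Jorax − 1h = 10:15 UTC.
1 February 2027 is a Monday, so Sundays fall on 7, 14, 21, 28; the last is February 28.
1 November 2027 is a Monday, so the first Friday is November 5 and the second is November 12.
At the standard offset (UTC−07:00), 10:15 UTC − 7h = 03:15 Fenir Zone standard time.
The standard-time date in Fenir Zone, December 1, 2027, is outside the daylight-saving period (28 February – 12 November), so Fenir Zone is on standard time, UTC−07:00.
10:15 UTC − 7h = 03:15 Fenir Zone.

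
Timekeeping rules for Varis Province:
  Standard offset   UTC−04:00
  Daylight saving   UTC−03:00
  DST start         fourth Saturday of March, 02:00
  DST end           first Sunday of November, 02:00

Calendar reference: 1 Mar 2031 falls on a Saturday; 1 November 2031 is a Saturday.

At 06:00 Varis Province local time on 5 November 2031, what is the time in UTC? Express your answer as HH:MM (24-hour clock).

1 March 2031 is a Saturday, so the first Saturday is March 1 and the fourth is March 22.
1 November 2031 is a Saturday, so the first Sunday is November 2.
5 November 2031 is outside the daylight-saving period (22 March – 2 November), so Varis Province is on standard time, UTC−04:00.
06:00 local + 4h = 10:00 UTC.

10:00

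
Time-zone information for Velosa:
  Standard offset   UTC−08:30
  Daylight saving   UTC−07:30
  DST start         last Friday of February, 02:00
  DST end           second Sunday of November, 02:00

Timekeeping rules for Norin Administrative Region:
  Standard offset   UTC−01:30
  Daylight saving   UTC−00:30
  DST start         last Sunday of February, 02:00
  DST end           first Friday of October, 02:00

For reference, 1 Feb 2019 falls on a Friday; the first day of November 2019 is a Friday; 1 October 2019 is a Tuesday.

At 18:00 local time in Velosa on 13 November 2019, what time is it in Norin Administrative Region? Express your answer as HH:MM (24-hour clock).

01:00

1 February 2019 is a Friday, so Fridays fall on 1, 8, 15, 22; the last is February 22.
1 November 2019 is a Friday, so the first Sunday is November 3 and the second is November 10.
Daylight saving runs 22 February – 10 November; 13 November 2019 is outside that window, so Velosa is on standard time at UTC−08:30.
18:00 Velosa + 8h30m = 02:30 UTC (rolling into the next day, 14 November 2019).
1 February 2019 is a Friday, so Sundays fall on 3, 10, 17, 24; the last is February 24.
1 October 2019 is a Tuesday, so the first Friday is October 4.
At the standard offset (UTC−01:30), 02:30 UTC − 1h30m = 01:00 Norin Administrative Region standard time.
Daylight saving runs 24 February – 4 October; the standard-time date in Norin Administrative Region, 14 November 2019, is outside that window, so Norin Administrative Region is on standard time at UTC−01:30.
02:30 UTC − 1h30m = 01:00 Norin Administrative Region.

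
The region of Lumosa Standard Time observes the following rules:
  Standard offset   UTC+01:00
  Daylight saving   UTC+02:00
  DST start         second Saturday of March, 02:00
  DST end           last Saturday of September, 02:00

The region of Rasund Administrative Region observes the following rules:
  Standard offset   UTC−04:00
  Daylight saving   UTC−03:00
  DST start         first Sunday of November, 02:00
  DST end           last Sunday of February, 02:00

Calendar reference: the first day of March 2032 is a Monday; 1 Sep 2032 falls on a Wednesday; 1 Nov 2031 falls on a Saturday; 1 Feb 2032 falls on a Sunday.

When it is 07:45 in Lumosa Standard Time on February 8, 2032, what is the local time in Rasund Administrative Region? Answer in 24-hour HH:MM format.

1 March 2032 is a Monday, so the first Saturday is March 6 and the second is March 13.
1 September 2032 is a Wednesday, so Saturdays fall on 4, 11, 18, 25; the last is September 25.
February 8, 2032 is outside the daylight-saving period (13 March – 25 September), so Lumosa Standard Time is on standard time, UTC+01:00.
07:45 Lumosa Standard Time − 1h = 06:45 UTC.
1 November 2031 is a Saturday, so the first Sunday is November 2.
1 February 2032 is a Sunday, so Sundays fall on 1, 8, 15, 22, 29; the last is February 29.
At the standard offset (UTC−04:00), 06:45 UTC − 4h = 02:45 Rasund Administrative Region standard time.
The standard-time date in Rasund Administrative Region, February 8, 2032, falls between 2 November 2031 and 29 February 2032, so daylight saving is in effect and Rasund Administrative Region is at UTC−03:00.
06:45 UTC − 3h = 03:45 Rasund Administrative Region.

03:45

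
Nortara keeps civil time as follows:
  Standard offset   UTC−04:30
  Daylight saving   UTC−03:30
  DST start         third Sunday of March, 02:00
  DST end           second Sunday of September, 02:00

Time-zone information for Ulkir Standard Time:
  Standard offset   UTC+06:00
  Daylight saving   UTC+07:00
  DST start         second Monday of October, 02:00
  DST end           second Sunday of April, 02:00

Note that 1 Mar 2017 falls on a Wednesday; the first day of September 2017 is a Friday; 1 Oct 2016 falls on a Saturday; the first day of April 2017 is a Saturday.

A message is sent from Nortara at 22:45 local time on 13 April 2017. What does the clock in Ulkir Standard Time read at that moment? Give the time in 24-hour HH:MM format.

08:15

1 March 2017 is a Wednesday, so the first Sunday is March 5 and the third is March 19.
1 September 2017 is a Friday, so the first Sunday is September 3 and the second is September 10.
13 April 2017 falls between 19 March and 10 September, so daylight saving is in effect and Nortara is at UTC−03:30.
22:45 Nortara + 3h30m = 02:15 UTC (rolling into the next day, 14 April 2017).
1 October 2016 is a Saturday, so the first Monday is October 3 and the second is October 10.
1 April 2017 is a Saturday, so the first Sunday is April 2 and the second is April 9.
At the standard offset (UTC+06:00), 02:15 UTC + 6h = 08:15 Ulkir Standard Time standard time.
The standard-time date in Ulkir Standard Time, 14 April 2017, does not fall between 10 October 2016 and 9 April 2017, so daylight saving is not in effect and Ulkir Standard Time is at UTC+06:00.
02:15 UTC + 6h = 08:15 Ulkir Standard Time.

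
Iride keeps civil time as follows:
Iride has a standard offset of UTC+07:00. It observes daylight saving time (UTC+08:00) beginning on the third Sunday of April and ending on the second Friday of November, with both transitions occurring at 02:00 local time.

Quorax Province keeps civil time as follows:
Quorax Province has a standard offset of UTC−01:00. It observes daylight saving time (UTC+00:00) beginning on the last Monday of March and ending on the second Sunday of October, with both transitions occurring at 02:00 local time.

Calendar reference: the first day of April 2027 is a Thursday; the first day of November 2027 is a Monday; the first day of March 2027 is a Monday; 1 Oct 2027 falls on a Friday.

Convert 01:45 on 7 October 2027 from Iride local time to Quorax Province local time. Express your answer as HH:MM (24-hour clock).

1 April 2027 is a Thursday, so the first Sunday is April 4 and the third is April 18.
1 November 2027 is a Monday, so the first Friday is November 5 and the second is November 12.
7 October 2027 falls between 18 April and 12 November, so daylight saving is in effect and Iride is at UTC+08:00.
01:45 Iride − 8h = 17:45 UTC (rolling into the previous day, 6 October 2027).
1 March 2027 is a Monday, so Mondays fall on 1, 8, 15, 22, 29; the last is March 29.
1 October 2027 is a Friday, so the first Sunday is October 3 and the second is October 10.
At the standard offset (UTC−01:00), 17:45 UTC − 1h = 16:45 Quorax Province standard time.
The standard-time date in Quorax Province, 6 October 2027, lies within the daylight-saving period (29 March – 10 October), so Quorax Province is on daylight time, UTC+00:00.
17:45 UTC + 0h = 17:45 Quorax Province.

17:45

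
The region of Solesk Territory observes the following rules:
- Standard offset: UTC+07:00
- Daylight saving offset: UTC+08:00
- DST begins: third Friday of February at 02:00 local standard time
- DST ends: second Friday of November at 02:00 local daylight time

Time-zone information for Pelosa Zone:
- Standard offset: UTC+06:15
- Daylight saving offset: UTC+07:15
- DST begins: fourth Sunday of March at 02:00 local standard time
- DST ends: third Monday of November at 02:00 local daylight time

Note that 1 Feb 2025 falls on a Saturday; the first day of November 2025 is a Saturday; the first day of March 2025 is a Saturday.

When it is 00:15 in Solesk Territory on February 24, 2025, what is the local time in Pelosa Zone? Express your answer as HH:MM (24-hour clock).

22:30

1 February 2025 is a Saturday, so the first Friday is February 7 and the third is February 21.
1 November 2025 is a Saturday, so the first Friday is November 7 and the second is November 14.
February 24, 2025 falls between 21 February and 14 November, so daylight saving is in effect and Solesk Territory is at UTC+08:00.
00:15 Solesk Territory − 8h = 16:15 UTC (rolling into the previous day, 23 February 2025).
1 March 2025 is a Saturday, so the first Sunday is March 2 and the fourth is March 23.
1 November 2025 is a Saturday, so the first Monday is November 3 and the third is November 17.
At the standard offset (UTC+06:15), 16:15 UTC + 6h15m = 22:30 Pelosa Zone standard time.
Daylight saving runs 23 March – 17 November; the standard-time date in Pelosa Zone, February 23, 2025, is outside that window, so Pelosa Zone is on standard time at UTC+06:15.
16:15 UTC + 6h15m = 22:30 Pelosa Zone.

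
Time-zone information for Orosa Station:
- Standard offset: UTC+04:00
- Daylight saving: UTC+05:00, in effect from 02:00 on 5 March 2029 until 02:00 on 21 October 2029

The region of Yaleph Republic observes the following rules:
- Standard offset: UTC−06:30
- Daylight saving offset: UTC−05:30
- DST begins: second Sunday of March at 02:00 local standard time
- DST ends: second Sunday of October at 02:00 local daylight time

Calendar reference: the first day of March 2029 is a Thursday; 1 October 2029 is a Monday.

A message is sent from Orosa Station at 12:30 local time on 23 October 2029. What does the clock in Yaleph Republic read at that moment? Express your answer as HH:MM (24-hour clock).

02:00

Daylight saving runs 5 March – 21 October; 23 October 2029 is outside that window, so Orosa Station is on standard time at UTC+04:00.
12:30 Orosa Station − 4h = 08:30 UTC.
1 March 2029 is a Thursday, so the first Sunday is March 4 and the second is March 11.
1 October 2029 is a Monday, so the first Sunday is October 7 and the second is October 14.
At the standard offset (UTC−06:30), 08:30 UTC − 6h30m = 02:00 Yaleph Republic standard time.
The standard-time date in Yaleph Republic, 23 October 2029, is outside the daylight-saving period (11 March – 14 October), so Yaleph Republic is on standard time, UTC−06:30.
08:30 UTC − 6h30m = 02:00 Yaleph Republic.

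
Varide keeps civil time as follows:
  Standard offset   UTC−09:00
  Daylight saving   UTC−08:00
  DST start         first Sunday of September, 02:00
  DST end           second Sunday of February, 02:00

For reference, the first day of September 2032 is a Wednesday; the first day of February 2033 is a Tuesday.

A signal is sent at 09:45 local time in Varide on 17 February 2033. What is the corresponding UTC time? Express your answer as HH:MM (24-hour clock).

1 September 2032 is a Wednesday, so the first Sunday is September 5.
1 February 2033 is a Tuesday, so the first Sunday is February 6 and the second is February 13.
Daylight saving runs 5 September 2032 – 13 February 2033; 17 February 2033 is outside that window, so Varide is on standard time at UTC−09:00.
09:45 local + 9h = 18:45 UTC.

18:45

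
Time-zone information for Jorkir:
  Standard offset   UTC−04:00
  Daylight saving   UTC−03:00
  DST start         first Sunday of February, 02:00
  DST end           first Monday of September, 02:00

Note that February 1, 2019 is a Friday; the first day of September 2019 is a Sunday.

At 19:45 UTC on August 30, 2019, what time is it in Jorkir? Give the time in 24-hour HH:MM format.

16:45

1 February 2019 is a Friday, so the first Sunday is February 3.
1 September 2019 is a Sunday, so the first Monday is September 2.
At the standard offset (UTC−04:00), 19:45 UTC − 4h = 15:45 Jorkir standard time.
The standard-time date in Jorkir, August 30, 2019, falls between 3 February and 2 September, so daylight saving is in effect and Jorkir is at UTC−03:00.
19:45 UTC − 3h = 16:45 local.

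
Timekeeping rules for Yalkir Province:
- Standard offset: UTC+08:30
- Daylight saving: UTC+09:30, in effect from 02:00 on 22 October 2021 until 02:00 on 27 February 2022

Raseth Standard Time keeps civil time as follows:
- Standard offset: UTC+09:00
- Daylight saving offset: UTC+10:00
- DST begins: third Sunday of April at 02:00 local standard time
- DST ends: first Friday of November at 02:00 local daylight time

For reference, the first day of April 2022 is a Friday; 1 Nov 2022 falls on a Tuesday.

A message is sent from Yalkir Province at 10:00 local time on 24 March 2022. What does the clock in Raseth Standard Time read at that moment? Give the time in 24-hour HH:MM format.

24 March 2022 does not fall between 22 October 2021 and 27 February 2022, so daylight saving is not in effect and Yalkir Province is at UTC+08:30.
10:00 Yalkir Province − 8h30m = 01:30 UTC.
1 April 2022 is a Friday, so the first Sunday is April 3 and the third is April 17.
1 November 2022 is a Tuesday, so the first Friday is November 4.
At the standard offset (UTC+09:00), 01:30 UTC + 9h = 10:30 Raseth Standard Time standard time.
The standard-time date in Raseth Standard Time, 24 March 2022, is outside the daylight-saving period (17 April – 4 November), so Raseth Standard Time is on standard time, UTC+09:00.
01:30 UTC + 9h = 10:30 Raseth Standard Time.

10:30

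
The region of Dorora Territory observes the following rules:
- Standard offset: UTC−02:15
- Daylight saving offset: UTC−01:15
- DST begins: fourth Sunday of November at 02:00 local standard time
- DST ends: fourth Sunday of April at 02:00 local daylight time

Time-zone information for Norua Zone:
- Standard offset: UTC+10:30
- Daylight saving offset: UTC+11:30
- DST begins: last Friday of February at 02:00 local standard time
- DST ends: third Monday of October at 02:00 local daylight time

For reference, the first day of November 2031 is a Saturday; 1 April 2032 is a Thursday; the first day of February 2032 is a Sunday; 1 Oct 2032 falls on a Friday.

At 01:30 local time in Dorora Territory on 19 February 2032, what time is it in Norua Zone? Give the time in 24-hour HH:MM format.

1 November 2031 is a Saturday, so the first Sunday is November 2 and the fourth is November 23.
1 April 2032 is a Thursday, so the first Sunday is April 4 and the fourth is April 25.
Daylight saving runs 23 November 2031 – 25 April 2032; 19 February 2032 is inside that window, so Dorora Territory is at UTC−01:15.
01:30 Dorora Territory + 1h15m = 02:45 UTC.
1 February 2032 is a Sunday, so Fridays fall on 6, 13, 20, 27; the last is February 27.
1 October 2032 is a Friday, so the first Monday is October 4 and the third is October 18.
At the standard offset (UTC+10:30), 02:45 UTC + 10h30m = 13:15 Norua Zone standard time.
The standard-time date in Norua Zone, 19 February 2032, does not fall between 27 February and 18 October, so daylight saving is not in effect and Norua Zone is at UTC+10:30.
02:45 UTC + 10h30m = 13:15 Norua Zone.

13:15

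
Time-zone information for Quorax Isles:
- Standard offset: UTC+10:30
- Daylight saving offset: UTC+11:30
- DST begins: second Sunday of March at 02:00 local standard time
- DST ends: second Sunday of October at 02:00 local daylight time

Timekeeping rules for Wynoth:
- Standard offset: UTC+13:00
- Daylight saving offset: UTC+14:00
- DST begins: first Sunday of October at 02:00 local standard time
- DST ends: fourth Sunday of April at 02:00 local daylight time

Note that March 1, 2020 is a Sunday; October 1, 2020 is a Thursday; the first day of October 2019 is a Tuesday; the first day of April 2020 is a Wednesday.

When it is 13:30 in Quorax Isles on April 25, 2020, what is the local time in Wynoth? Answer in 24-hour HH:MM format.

16:00

1 March 2020 is a Sunday, so the first Sunday is March 1 and the second is March 8.
1 October 2020 is a Thursday, so the first Sunday is October 4 and the second is October 11.
April 25, 2020 falls between 8 March and 11 October, so daylight saving is in effect and Quorax Isles is at UTC+11:30.
13:30 Quorax Isles − 11h30m = 02:00 UTC.
1 October 2019 is a Tuesday, so the first Sunday is October 6.
1 April 2020 is a Wednesday, so the first Sunday is April 5 and the fourth is April 26.
At the standard offset (UTC+13:00), 02:00 UTC + 13h = 15:00 Wynoth standard time.
Daylight saving runs 6 October 2019 – 26 April 2020; the standard-time date in Wynoth, April 25, 2020, is inside that window, so Wynoth is at UTC+14:00.
02:00 UTC + 14h = 16:00 Wynoth.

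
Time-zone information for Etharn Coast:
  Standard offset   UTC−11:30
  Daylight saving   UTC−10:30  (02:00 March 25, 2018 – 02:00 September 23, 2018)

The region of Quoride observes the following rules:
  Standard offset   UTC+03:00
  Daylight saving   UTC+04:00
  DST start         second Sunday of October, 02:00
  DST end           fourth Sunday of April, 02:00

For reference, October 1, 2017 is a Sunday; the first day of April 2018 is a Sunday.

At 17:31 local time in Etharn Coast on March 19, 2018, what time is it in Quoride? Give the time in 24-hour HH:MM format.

March 19, 2018 does not fall between 25 March and 23 September, so daylight saving is not in effect and Etharn Coast is at UTC−11:30.
17:31 Etharn Coast + 11h30m = 05:01 UTC (rolling into the next day, 20 March 2018).
1 October 2017 is a Sunday, so the first Sunday is October 1 and the second is October 8.
1 April 2018 is a Sunday, so the first Sunday is April 1 and the fourth is April 22.
At the standard offset (UTC+03:00), 05:01 UTC + 3h = 08:01 Quoride standard time.
The standard-time date in Quoride, March 20, 2018, falls between 8 October 2017 and 22 April 2018, so daylight saving is in effect and Quoride is at UTC+04:00.
05:01 UTC + 4h = 09:01 Quoride.

09:01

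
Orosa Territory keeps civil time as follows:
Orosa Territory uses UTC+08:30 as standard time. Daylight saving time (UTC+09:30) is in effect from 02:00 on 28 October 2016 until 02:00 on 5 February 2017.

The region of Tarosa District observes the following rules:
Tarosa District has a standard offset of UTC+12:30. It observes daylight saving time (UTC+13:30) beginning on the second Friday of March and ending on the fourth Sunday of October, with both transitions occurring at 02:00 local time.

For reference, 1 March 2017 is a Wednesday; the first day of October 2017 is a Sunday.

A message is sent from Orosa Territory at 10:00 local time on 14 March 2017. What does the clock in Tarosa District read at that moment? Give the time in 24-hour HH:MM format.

15:00

14 March 2017 does not fall between 28 October 2016 and 5 February 2017, so daylight saving is not in effect and Orosa Territory is at UTC+08:30.
10:00 Orosa Territory − 8h30m = 01:30 UTC.
1 March 2017 is a Wednesday, so the first Friday is March 3 and the second is March 10.
1 October 2017 is a Sunday, so the first Sunday is October 1 and the fourth is October 22.
At the standard offset (UTC+12:30), 01:30 UTC + 12h30m = 14:00 Tarosa District standard time.
The standard-time date in Tarosa District, 14 March 2017, lies within the daylight-saving period (10 March – 22 October), so Tarosa District is on daylight time, UTC+13:30.
01:30 UTC + 13h30m = 15:00 Tarosa District.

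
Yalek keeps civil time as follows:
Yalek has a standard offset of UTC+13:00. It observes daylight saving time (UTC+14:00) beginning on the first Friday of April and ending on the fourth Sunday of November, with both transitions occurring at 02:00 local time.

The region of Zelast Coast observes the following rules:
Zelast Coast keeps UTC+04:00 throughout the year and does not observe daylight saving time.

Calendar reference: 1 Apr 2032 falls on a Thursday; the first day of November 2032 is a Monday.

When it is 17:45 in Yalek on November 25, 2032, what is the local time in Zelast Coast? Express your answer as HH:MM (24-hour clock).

07:45

1 April 2032 is a Thursday, so the first Friday is April 2.
1 November 2032 is a Monday, so the first Sunday is November 7 and the fourth is November 28.
Daylight saving runs 2 April – 28 November; November 25, 2032 is inside that window, so Yalek is at UTC+14:00.
17:45 Yalek − 14h = 03:45 UTC.
Zelast Coast has no daylight saving, so its offset is UTC+04:00 year-round.
03:45 UTC + 4h = 07:45 Zelast Coast.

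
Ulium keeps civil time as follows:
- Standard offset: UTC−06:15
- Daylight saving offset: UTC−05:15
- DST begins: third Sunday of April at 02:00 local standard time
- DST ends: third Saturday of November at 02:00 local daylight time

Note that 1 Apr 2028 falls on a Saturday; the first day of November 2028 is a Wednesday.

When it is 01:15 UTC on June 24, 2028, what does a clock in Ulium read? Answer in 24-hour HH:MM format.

1 April 2028 is a Saturday, so the first Sunday is April 2 and the third is April 16.
1 November 2028 is a Wednesday, so the first Saturday is November 4 and the third is November 18.
At the standard offset (UTC−06:15), 01:15 UTC − 6h15m = 19:00 Ulium standard time (rolling into the previous day, 23 June 2028).
The standard-time date in Ulium, June 23, 2028, falls between 16 April and 18 November, so daylight saving is in effect and Ulium is at UTC−05:15.
01:15 UTC − 5h15m = 20:00 local (rolling into the previous day, 23 June 2028).

20:00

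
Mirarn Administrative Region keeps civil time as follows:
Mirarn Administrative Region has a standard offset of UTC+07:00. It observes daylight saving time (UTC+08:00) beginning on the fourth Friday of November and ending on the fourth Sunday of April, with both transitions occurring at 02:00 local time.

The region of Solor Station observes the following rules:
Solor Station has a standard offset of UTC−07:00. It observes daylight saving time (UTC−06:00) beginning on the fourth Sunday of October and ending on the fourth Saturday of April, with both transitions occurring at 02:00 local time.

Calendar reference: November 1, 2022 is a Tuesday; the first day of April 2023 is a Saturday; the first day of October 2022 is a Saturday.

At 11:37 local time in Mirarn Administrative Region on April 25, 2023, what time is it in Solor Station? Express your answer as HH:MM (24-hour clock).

1 November 2022 is a Tuesday, so the first Friday is November 4 and the fourth is November 25.
1 April 2023 is a Saturday, so the first Sunday is April 2 and the fourth is April 23.
Daylight saving runs 25 November 2022 – 23 April 2023; April 25, 2023 is outside that window, so Mirarn Administrative Region is on standard time at UTC+07:00.
11:37 Mirarn Administrative Region − 7h = 04:37 UTC.
1 October 2022 is a Saturday, so the first Sunday is October 2 and the fourth is October 23.
1 April 2023 is a Saturday, so the first Saturday is April 1 and the fourth is April 22.
At the standard offset (UTC−07:00), 04:37 UTC − 7h = 21:37 Solor Station standard time (rolling into the previous day, 24 April 2023).
Daylight saving runs 23 October 2022 – 22 April 2023; the standard-time date in Solor Station, April 24, 2023, is outside that window, so Solor Station is on standard time at UTC−07:00.
04:37 UTC − 7h = 21:37 Solor Station (rolling into the previous day, 24 April 2023).

21:37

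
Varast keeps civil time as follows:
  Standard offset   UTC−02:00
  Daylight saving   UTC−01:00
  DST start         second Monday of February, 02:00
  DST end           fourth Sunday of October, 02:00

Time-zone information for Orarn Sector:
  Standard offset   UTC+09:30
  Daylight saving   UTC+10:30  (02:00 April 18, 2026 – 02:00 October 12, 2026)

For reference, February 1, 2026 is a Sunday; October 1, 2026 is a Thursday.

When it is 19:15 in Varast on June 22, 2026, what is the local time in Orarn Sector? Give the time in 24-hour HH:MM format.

06:45

1 February 2026 is a Sunday, so the first Monday is February 2 and the second is February 9.
1 October 2026 is a Thursday, so the first Sunday is October 4 and the fourth is October 25.
June 22, 2026 lies within the daylight-saving period (9 February – 25 October), so Varast is on daylight time, UTC−01:00.
19:15 Varast + 1h = 20:15 UTC.
At the standard offset (UTC+09:30), 20:15 UTC + 9h30m = 05:45 Orarn Sector standard time (rolling into the next day, 23 June 2026).
Daylight saving runs 18 April – 12 October; the standard-time date in Orarn Sector, June 23, 2026, is inside that window, so Orarn Sector is at UTC+10:30.
20:15 UTC + 10h30m = 06:45 Orarn Sector (rolling into the next day, 23 June 2026).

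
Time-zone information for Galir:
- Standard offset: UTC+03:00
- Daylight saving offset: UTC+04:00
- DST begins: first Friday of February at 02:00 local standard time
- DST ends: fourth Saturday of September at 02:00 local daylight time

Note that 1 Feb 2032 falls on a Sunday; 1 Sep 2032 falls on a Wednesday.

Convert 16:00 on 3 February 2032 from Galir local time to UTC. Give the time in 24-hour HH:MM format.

13:00

1 February 2032 is a Sunday, so the first Friday is February 6.
1 September 2032 is a Wednesday, so the first Saturday is September 4 and the fourth is September 25.
3 February 2032 does not fall between 6 February and 25 September, so daylight saving is not in effect and Galir is at UTC+03:00.
16:00 local − 3h = 13:00 UTC.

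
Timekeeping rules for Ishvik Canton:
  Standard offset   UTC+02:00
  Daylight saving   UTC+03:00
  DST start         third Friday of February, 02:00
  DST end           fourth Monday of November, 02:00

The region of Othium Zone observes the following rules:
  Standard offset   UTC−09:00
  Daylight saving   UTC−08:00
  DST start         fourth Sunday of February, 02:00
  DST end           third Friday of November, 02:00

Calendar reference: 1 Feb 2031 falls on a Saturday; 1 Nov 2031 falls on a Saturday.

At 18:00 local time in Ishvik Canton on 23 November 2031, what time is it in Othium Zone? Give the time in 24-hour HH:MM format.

1 February 2031 is a Saturday, so the first Friday is February 7 and the third is February 21.
1 November 2031 is a Saturday, so the first Monday is November 3 and the fourth is November 24.
23 November 2031 falls between 21 February and 24 November, so daylight saving is in effect and Ishvik Canton is at UTC+03:00.
18:00 Ishvik Canton − 3h = 15:00 UTC.
1 February 2031 is a Saturday, so the first Sunday is February 2 and the fourth is February 23.
1 November 2031 is a Saturday, so the first Friday is November 7 and the third is November 21.
At the standard offset (UTC−09:00), 15:00 UTC − 9h = 06:00 Othium Zone standard time.
Daylight saving runs 23 February – 21 November; the standard-time date in Othium Zone, 23 November 2031, is outside that window, so Othium Zone is on standard time at UTC−09:00.
15:00 UTC − 9h = 06:00 Othium Zone.

06:00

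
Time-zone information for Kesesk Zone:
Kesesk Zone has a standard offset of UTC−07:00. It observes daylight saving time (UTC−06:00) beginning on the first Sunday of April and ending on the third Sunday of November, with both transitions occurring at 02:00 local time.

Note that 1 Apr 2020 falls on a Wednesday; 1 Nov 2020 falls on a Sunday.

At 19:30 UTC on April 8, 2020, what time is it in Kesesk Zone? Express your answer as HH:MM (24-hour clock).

1 April 2020 is a Wednesday, so the first Sunday is April 5.
1 November 2020 is a Sunday, so the first Sunday is November 1 and the third is November 15.
At the standard offset (UTC−07:00), 19:30 UTC − 7h = 12:30 Kesesk Zone standard time.
The standard-time date in Kesesk Zone, April 8, 2020, lies within the daylight-saving period (5 April – 15 November), so Kesesk Zone is on daylight time, UTC−06:00.
19:30 UTC − 6h = 13:30 local.

13:30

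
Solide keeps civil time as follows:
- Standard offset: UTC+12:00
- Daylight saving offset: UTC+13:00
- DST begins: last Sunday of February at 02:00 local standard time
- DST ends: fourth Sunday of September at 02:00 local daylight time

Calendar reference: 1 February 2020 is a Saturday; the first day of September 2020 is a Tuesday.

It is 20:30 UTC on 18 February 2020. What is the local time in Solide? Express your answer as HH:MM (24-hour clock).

1 February 2020 is a Saturday, so Sundays fall on 2, 9, 16, 23; the last is February 23.
1 September 2020 is a Tuesday, so the first Sunday is September 6 and the fourth is September 27.
At the standard offset (UTC+12:00), 20:30 UTC + 12h = 08:30 Solide standard time (rolling into the next day, 19 February 2020).
The standard-time date in Solide, 19 February 2020, does not fall between 23 February and 27 September, so daylight saving is not in effect and Solide is at UTC+12:00.
20:30 UTC + 12h = 08:30 local (rolling into the next day, 19 February 2020).

08:30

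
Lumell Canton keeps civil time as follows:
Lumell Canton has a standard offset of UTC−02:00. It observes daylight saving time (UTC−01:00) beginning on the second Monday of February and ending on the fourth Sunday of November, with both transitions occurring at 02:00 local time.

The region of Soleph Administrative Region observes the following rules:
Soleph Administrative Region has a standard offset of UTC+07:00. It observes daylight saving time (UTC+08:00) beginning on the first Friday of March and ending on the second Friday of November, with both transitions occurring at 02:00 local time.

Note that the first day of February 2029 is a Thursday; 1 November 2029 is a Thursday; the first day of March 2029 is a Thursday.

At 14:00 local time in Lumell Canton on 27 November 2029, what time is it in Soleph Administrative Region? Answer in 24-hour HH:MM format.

1 February 2029 is a Thursday, so the first Monday is February 5 and the second is February 12.
1 November 2029 is a Thursday, so the first Sunday is November 4 and the fourth is November 25.
27 November 2029 is outside the daylight-saving period (12 February – 25 November), so Lumell Canton is on standard time, UTC−02:00.
14:00 Lumell Canton + 2h = 16:00 UTC.
1 March 2029 is a Thursday, so the first Friday is March 2.
1 November 2029 is a Thursday, so the first Friday is November 2 and the second is November 9.
At the standard offset (UTC+07:00), 16:00 UTC + 7h = 23:00 Soleph Administrative Region standard time.
Daylight saving runs 2 March – 9 November; the standard-time date in Soleph Administrative Region, 27 November 2029, is outside that window, so Soleph Administrative Region is on standard time at UTC+07:00.
16:00 UTC + 7h = 23:00 Soleph Administrative Region.

23:00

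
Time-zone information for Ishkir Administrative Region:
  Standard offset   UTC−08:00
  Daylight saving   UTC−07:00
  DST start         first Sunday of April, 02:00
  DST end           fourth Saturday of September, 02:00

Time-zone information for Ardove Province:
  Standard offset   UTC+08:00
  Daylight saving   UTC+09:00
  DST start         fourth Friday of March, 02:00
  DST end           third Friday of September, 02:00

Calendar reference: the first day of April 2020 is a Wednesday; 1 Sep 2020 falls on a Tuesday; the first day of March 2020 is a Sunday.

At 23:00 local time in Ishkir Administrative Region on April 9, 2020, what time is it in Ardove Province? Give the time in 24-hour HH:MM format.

1 April 2020 is a Wednesday, so the first Sunday is April 5.
1 September 2020 is a Tuesday, so the first Saturday is September 5 and the fourth is September 26.
April 9, 2020 falls between 5 April and 26 September, so daylight saving is in effect and Ishkir Administrative Region is at UTC−07:00.
23:00 Ishkir Administrative Region + 7h = 06:00 UTC (rolling into the next day, 10 April 2020).
1 March 2020 is a Sunday, so the first Friday is March 6 and the fourth is March 27.
1 September 2020 is a Tuesday, so the first Friday is September 4 and the third is September 18.
At the standard offset (UTC+08:00), 06:00 UTC + 8h = 14:00 Ardove Province standard time.
The standard-time date in Ardove Province, April 10, 2020, lies within the daylight-saving period (27 March – 18 September), so Ardove Province is on daylight time, UTC+09:00.
06:00 UTC + 9h = 15:00 Ardove Province.

15:00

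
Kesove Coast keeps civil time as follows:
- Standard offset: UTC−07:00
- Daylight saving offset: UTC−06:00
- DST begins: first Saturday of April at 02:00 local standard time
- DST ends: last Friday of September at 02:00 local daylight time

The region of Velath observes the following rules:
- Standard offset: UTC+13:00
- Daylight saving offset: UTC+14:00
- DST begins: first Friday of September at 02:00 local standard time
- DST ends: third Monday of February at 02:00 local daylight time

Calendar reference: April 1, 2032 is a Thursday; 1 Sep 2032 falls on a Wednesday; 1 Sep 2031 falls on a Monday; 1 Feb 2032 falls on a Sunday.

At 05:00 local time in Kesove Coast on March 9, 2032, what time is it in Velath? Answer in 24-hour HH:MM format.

01:00

1 April 2032 is a Thursday, so the first Saturday is April 3.
1 September 2032 is a Wednesday, so Fridays fall on 3, 10, 17, 24; the last is September 24.
March 9, 2032 is outside the daylight-saving period (3 April – 24 September), so Kesove Coast is on standard time, UTC−07:00.
05:00 Kesove Coast + 7h = 12:00 UTC.
1 September 2031 is a Monday, so the first Friday is September 5.
1 February 2032 is a Sunday, so the first Monday is February 2 and the third is February 16.
At the standard offset (UTC+13:00), 12:00 UTC + 13h = 01:00 Velath standard time (rolling into the next day, 10 March 2032).
The standard-time date in Velath, March 10, 2032, is outside the daylight-saving period (5 September 2031 – 16 February 2032), so Velath is on standard time, UTC+13:00.
12:00 UTC + 13h = 01:00 Velath (rolling into the next day, 10 March 2032).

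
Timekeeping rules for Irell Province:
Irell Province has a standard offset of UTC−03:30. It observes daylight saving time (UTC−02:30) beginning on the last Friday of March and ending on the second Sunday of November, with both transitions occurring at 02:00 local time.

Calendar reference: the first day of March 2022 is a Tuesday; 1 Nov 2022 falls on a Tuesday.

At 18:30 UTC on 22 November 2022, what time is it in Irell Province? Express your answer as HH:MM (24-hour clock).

1 March 2022 is a Tuesday, so Fridays fall on 4, 11, 18, 25; the last is March 25.
1 November 2022 is a Tuesday, so the first Sunday is November 6 and the second is November 13.
At the standard offset (UTC−03:30), 18:30 UTC − 3h30m = 15:00 Irell Province standard time.
The standard-time date in Irell Province, 22 November 2022, is outside the daylight-saving period (25 March – 13 November), so Irell Province is on standard time, UTC−03:30.
18:30 UTC − 3h30m = 15:00 local.

15:00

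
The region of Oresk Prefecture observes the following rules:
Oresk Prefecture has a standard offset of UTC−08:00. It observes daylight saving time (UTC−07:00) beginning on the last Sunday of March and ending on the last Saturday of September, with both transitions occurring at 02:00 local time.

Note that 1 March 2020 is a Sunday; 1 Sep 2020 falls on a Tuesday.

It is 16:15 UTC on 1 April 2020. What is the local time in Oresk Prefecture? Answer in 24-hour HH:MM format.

09:15

1 March 2020 is a Sunday, so Sundays fall on 1, 8, 15, 22, 29; the last is March 29.
1 September 2020 is a Tuesday, so Saturdays fall on 5, 12, 19, 26; the last is September 26.
At the standard offset (UTC−08:00), 16:15 UTC − 8h = 08:15 Oresk Prefecture standard time.
The standard-time date in Oresk Prefecture, 1 April 2020, lies within the daylight-saving period (29 March – 26 September), so Oresk Prefecture is on daylight time, UTC−07:00.
16:15 UTC − 7h = 09:15 local.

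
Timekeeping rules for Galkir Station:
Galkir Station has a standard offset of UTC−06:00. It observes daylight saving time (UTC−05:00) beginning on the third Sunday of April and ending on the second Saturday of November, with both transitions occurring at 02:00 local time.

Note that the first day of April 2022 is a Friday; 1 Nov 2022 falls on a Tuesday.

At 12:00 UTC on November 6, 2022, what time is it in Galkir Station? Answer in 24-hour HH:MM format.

07:00

1 April 2022 is a Friday, so the first Sunday is April 3 and the third is April 17.
1 November 2022 is a Tuesday, so the first Saturday is November 5 and the second is November 12.
At the standard offset (UTC−06:00), 12:00 UTC − 6h = 06:00 Galkir Station standard time.
The standard-time date in Galkir Station, November 6, 2022, lies within the daylight-saving period (17 April – 12 November), so Galkir Station is on daylight time, UTC−05:00.
12:00 UTC − 5h = 07:00 local.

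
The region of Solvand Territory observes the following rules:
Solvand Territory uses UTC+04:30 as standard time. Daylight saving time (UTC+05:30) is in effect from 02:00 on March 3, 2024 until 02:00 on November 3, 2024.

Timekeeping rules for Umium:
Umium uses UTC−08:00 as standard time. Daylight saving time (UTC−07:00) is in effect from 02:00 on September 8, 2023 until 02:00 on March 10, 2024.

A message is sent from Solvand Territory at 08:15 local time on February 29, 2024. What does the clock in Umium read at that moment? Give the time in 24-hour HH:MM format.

20:45

Daylight saving runs 3 March – 3 November; February 29, 2024 is outside that window, so Solvand Territory is on standard time at UTC+04:30.
08:15 Solvand Territory − 4h30m = 03:45 UTC.
At the standard offset (UTC−08:00), 03:45 UTC − 8h = 19:45 Umium standard time (rolling into the previous day, 28 February 2024).
The standard-time date in Umium, February 28, 2024, falls between 8 September 2023 and 10 March 2024, so daylight saving is in effect and Umium is at UTC−07:00.
03:45 UTC − 7h = 20:45 Umium (rolling into the previous day, 28 February 2024).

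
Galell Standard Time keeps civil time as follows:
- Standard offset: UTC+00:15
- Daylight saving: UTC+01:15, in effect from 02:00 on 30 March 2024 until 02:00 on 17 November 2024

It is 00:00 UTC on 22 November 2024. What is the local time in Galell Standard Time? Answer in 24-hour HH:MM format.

00:15

At the standard offset (UTC+00:15), 00:00 UTC + 0h15m = 00:15 Galell Standard Time standard time.
The standard-time date in Galell Standard Time, 22 November 2024, does not fall between 30 March and 17 November, so daylight saving is not in effect and Galell Standard Time is at UTC+00:15.
00:00 UTC + 0h15m = 00:15 local.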